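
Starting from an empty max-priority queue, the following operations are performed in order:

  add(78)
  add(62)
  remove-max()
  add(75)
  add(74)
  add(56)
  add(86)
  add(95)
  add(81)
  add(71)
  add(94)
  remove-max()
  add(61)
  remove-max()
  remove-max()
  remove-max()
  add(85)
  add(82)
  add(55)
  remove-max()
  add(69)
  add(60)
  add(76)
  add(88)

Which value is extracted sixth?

85

insert 78 → {78}
insert 62 → {78, 62}
remove-max → 78; now {62}
insert 75 → {75, 62}
insert 74 → {75, 74, 62}
insert 56 → {75, 74, 62, 56}
insert 86 → {86, 75, 74, 62, 56}
insert 95 → {95, 86, 75, 74, 62, 56}
insert 81 → {95, 86, 81, 75, 74, 62, 56}
insert 71 → {95, 86, 81, 75, 74, 71, 62, 56}
insert 94 → {95, 94, 86, 81, 75, 74, 71, 62, 56}
remove-max → 95; now {94, 86, 81, 75, 74, 71, 62, 56}
insert 61 → {94, 86, 81, 75, 74, 71, 62, 61, 56}
remove-max → 94; now {86, 81, 75, 74, 71, 62, 61, 56}
remove-max → 86; now {81, 75, 74, 71, 62, 61, 56}
remove-max → 81; now {75, 74, 71, 62, 61, 56}
insert 85 → {85, 75, 74, 71, 62, 61, 56}
insert 82 → {85, 82, 75, 74, 71, 62, 61, 56}
insert 55 → {85, 82, 75, 74, 71, 62, 61, 56, 55}
remove-max → 85; now {82, 75, 74, 71, 62, 61, 56, 55}
insert 69 → {82, 75, 74, 71, 69, 62, 61, 56, 55}
insert 60 → {82, 75, 74, 71, 69, 62, 61, 60, 56, 55}
insert 76 → {82, 76, 75, 74, 71, 69, 62, 61, 60, 56, 55}
insert 88 → {88, 82, 76, 75, 74, 71, 69, 62, 61, 60, 56, 55}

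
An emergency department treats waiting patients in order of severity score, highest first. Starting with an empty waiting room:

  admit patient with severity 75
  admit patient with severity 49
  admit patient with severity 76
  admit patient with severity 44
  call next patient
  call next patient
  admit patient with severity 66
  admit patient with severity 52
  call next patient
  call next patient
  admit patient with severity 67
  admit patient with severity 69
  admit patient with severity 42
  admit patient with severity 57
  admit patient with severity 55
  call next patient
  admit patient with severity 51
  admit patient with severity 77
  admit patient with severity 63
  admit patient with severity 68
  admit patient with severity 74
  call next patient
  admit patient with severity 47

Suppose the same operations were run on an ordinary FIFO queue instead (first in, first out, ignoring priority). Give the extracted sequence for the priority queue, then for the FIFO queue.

priority queue: 76 → 75 → 66 → 52 → 69 → 77; FIFO queue: [75, 49, 76, 44, 66, 52]

insert 75 → {75}
insert 49 → {75, 49}
insert 76 → {76, 75, 49}
insert 44 → {76, 75, 49, 44}
call next patient → 76; now {75, 49, 44}
call next patient → 75; now {49, 44}
insert 66 → {66, 49, 44}
insert 52 → {66, 52, 49, 44}
call next patient → 66; now {52, 49, 44}
call next patient → 52; now {49, 44}
insert 67 → {67, 49, 44}
insert 69 → {69, 67, 49, 44}
insert 42 → {69, 67, 49, 44, 42}
insert 57 → {69, 67, 57, 49, 44, 42}
insert 55 → {69, 67, 57, 55, 49, 44, 42}
call next patient → 69; now {67, 57, 55, 49, 44, 42}
insert 51 → {67, 57, 55, 51, 49, 44, 42}
insert 77 → {77, 67, 57, 55, 51, 49, 44, 42}
insert 63 → {77, 67, 63, 57, 55, 51, 49, 44, 42}
insert 68 → {77, 68, 67, 63, 57, 55, 51, 49, 44, 42}
insert 74 → {77, 74, 68, 67, 63, 57, 55, 51, 49, 44, 42}
call next patient → 77; now {74, 68, 67, 63, 57, 55, 51, 49, 44, 42}
insert 47 → {74, 68, 67, 63, 57, 55, 51, 49, 47, 44, 42}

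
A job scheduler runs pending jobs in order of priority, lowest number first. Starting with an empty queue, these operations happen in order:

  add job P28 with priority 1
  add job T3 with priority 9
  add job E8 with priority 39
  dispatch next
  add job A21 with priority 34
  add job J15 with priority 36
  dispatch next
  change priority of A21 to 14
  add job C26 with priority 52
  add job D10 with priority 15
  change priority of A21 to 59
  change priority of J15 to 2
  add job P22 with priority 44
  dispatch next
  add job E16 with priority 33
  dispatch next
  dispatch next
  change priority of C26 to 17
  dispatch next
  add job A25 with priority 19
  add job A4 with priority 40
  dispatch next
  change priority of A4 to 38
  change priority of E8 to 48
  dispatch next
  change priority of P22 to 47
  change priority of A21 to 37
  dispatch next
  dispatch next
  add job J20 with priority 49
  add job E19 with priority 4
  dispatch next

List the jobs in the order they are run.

add P28 (priority 1) → {P28:1}
add T3 (priority 9) → {P28:1, T3:9}
add E8 (priority 39) → {P28:1, T3:9, E8:39}
dispatch next → P28; now {T3:9, E8:39}
add A21 (priority 34) → {T3:9, A21:34, E8:39}
add J15 (priority 36) → {T3:9, A21:34, J15:36, E8:39}
dispatch next → T3; now {A21:34, J15:36, E8:39}
update A21 to priority 14 → {A21:14, J15:36, E8:39}
add C26 (priority 52) → {A21:14, J15:36, E8:39, C26:52}
add D10 (priority 15) → {A21:14, D10:15, J15:36, E8:39, C26:52}
update A21 to priority 59 → {D10:15, J15:36, E8:39, C26:52, A21:59}
update J15 to priority 2 → {J15:2, D10:15, E8:39, C26:52, A21:59}
add P22 (priority 44) → {J15:2, D10:15, E8:39, P22:44, C26:52, A21:59}
dispatch next → J15; now {D10:15, E8:39, P22:44, C26:52, A21:59}
add E16 (priority 33) → {D10:15, E16:33, E8:39, P22:44, C26:52, A21:59}
dispatch next → D10; now {E16:33, E8:39, P22:44, C26:52, A21:59}
dispatch next → E16; now {E8:39, P22:44, C26:52, A21:59}
update C26 to priority 17 → {C26:17, E8:39, P22:44, A21:59}
dispatch next → C26; now {E8:39, P22:44, A21:59}
add A25 (priority 19) → {A25:19, E8:39, P22:44, A21:59}
add A4 (priority 40) → {A25:19, E8:39, A4:40, P22:44, A21:59}
dispatch next → A25; now {E8:39, A4:40, P22:44, A21:59}
update A4 to priority 38 → {A4:38, E8:39, P22:44, A21:59}
update E8 to priority 48 → {A4:38, P22:44, E8:48, A21:59}
dispatch next → A4; now {P22:44, E8:48, A21:59}
update P22 to priority 47 → {P22:47, E8:48, A21:59}
update A21 to priority 37 → {A21:37, P22:47, E8:48}
dispatch next → A21; now {P22:47, E8:48}
dispatch next → P22; now {E8:48}
add J20 (priority 49) → {E8:48, J20:49}
add E19 (priority 4) → {E19:4, E8:48, J20:49}
dispatch next → E19; now {E8:48, J20:49}

P28 → T3 → J15 → D10 → E16 → C26 → A25 → A4 → A21 → P22 → E19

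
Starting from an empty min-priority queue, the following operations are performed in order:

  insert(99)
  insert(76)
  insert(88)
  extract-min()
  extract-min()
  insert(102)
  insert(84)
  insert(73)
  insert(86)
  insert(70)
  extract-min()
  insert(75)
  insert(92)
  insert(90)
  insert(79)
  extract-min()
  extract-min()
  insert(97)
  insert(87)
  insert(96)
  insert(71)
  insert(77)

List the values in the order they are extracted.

insert 99 → {99}
insert 76 → {76, 99}
insert 88 → {76, 88, 99}
extract-min → 76; now {88, 99}
extract-min → 88; now {99}
insert 102 → {99, 102}
insert 84 → {84, 99, 102}
insert 73 → {73, 84, 99, 102}
insert 86 → {73, 84, 86, 99, 102}
insert 70 → {70, 73, 84, 86, 99, 102}
extract-min → 70; now {73, 84, 86, 99, 102}
insert 75 → {73, 75, 84, 86, 99, 102}
insert 92 → {73, 75, 84, 86, 92, 99, 102}
insert 90 → {73, 75, 84, 86, 90, 92, 99, 102}
insert 79 → {73, 75, 79, 84, 86, 90, 92, 99, 102}
extract-min → 73; now {75, 79, 84, 86, 90, 92, 99, 102}
extract-min → 75; now {79, 84, 86, 90, 92, 99, 102}
insert 97 → {79, 84, 86, 90, 92, 97, 99, 102}
insert 87 → {79, 84, 86, 87, 90, 92, 97, 99, 102}
insert 96 → {79, 84, 86, 87, 90, 92, 96, 97, 99, 102}
insert 71 → {71, 79, 84, 86, 87, 90, 92, 96, 97, 99, 102}
insert 77 → {71, 77, 79, 84, 86, 87, 90, 92, 96, 97, 99, 102}

76 → 88 → 70 → 73 → 75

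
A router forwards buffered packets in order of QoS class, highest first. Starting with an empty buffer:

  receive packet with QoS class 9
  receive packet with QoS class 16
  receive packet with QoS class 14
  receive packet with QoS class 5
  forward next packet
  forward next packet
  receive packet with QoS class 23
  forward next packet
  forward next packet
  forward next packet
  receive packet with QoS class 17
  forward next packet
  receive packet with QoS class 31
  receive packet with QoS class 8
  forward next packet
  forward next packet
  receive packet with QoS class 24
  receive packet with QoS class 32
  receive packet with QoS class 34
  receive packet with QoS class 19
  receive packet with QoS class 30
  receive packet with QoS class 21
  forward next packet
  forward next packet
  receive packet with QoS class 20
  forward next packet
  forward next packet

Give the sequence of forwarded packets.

16 → 14 → 23 → 9 → 5 → 17 → 31 → 8 → 34 → 32 → 30 → 24

insert 9 → {9}
insert 16 → {16, 9}
insert 14 → {16, 14, 9}
insert 5 → {16, 14, 9, 5}
forward next packet → 16; now {14, 9, 5}
forward next packet → 14; now {9, 5}
insert 23 → {23, 9, 5}
forward next packet → 23; now {9, 5}
forward next packet → 9; now {5}
forward next packet → 5; now {}
insert 17 → {17}
forward next packet → 17; now {}
insert 31 → {31}
insert 8 → {31, 8}
forward next packet → 31; now {8}
forward next packet → 8; now {}
insert 24 → {24}
insert 32 → {32, 24}
insert 34 → {34, 32, 24}
insert 19 → {34, 32, 24, 19}
insert 30 → {34, 32, 30, 24, 19}
insert 21 → {34, 32, 30, 24, 21, 19}
forward next packet → 34; now {32, 30, 24, 21, 19}
forward next packet → 32; now {30, 24, 21, 19}
insert 20 → {30, 24, 21, 20, 19}
forward next packet → 30; now {24, 21, 20, 19}
forward next packet → 24; now {21, 20, 19}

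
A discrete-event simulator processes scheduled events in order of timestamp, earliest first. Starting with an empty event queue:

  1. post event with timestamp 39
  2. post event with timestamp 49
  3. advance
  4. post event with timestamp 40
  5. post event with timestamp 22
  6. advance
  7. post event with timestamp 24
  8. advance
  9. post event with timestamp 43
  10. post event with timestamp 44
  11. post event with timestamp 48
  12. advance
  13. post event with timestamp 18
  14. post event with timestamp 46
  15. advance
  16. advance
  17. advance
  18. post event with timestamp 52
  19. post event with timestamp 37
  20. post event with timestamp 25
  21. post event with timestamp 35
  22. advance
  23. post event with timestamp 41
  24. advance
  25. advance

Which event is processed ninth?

35

insert 39 → {39}
insert 49 → {39, 49}
advance → 39; now {49}
insert 40 → {40, 49}
insert 22 → {22, 40, 49}
advance → 22; now {40, 49}
insert 24 → {24, 40, 49}
advance → 24; now {40, 49}
insert 43 → {40, 43, 49}
insert 44 → {40, 43, 44, 49}
insert 48 → {40, 43, 44, 48, 49}
advance → 40; now {43, 44, 48, 49}
insert 18 → {18, 43, 44, 48, 49}
insert 46 → {18, 43, 44, 46, 48, 49}
advance → 18; now {43, 44, 46, 48, 49}
advance → 43; now {44, 46, 48, 49}
advance → 44; now {46, 48, 49}
insert 52 → {46, 48, 49, 52}
insert 37 → {37, 46, 48, 49, 52}
insert 25 → {25, 37, 46, 48, 49, 52}
insert 35 → {25, 35, 37, 46, 48, 49, 52}
advance → 25; now {35, 37, 46, 48, 49, 52}
insert 41 → {35, 37, 41, 46, 48, 49, 52}
advance → 35; now {37, 41, 46, 48, 49, 52}
advance → 37; now {41, 46, 48, 49, 52}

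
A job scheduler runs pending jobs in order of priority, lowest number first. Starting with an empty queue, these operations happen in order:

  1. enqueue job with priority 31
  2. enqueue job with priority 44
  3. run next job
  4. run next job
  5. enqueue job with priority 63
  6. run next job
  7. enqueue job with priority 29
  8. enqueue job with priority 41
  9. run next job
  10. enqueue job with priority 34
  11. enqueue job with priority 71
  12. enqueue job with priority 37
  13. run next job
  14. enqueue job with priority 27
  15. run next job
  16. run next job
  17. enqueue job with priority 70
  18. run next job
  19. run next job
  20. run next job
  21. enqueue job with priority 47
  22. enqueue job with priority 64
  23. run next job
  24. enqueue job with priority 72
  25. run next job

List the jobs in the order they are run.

insert 31 → {31}
insert 44 → {31, 44}
run next job → 31; now {44}
run next job → 44; now {}
insert 63 → {63}
run next job → 63; now {}
insert 29 → {29}
insert 41 → {29, 41}
run next job → 29; now {41}
insert 34 → {34, 41}
insert 71 → {34, 41, 71}
insert 37 → {34, 37, 41, 71}
run next job → 34; now {37, 41, 71}
insert 27 → {27, 37, 41, 71}
run next job → 27; now {37, 41, 71}
run next job → 37; now {41, 71}
insert 70 → {41, 70, 71}
run next job → 41; now {70, 71}
run next job → 70; now {71}
run next job → 71; now {}
insert 47 → {47}
insert 64 → {47, 64}
run next job → 47; now {64}
insert 72 → {64, 72}
run next job → 64; now {72}

31, 44, 63, 29, 34, 27, 37, 41, 70, 71, 47, 64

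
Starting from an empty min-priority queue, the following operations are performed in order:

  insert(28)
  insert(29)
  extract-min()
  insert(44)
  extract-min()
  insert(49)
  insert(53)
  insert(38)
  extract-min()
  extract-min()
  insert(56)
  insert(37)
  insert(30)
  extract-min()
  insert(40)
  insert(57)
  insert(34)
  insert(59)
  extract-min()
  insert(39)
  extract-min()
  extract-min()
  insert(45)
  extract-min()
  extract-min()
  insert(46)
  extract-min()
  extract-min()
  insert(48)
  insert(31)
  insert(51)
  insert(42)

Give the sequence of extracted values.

insert 28 → {28}
insert 29 → {28, 29}
extract-min → 28; now {29}
insert 44 → {29, 44}
extract-min → 29; now {44}
insert 49 → {44, 49}
insert 53 → {44, 49, 53}
insert 38 → {38, 44, 49, 53}
extract-min → 38; now {44, 49, 53}
extract-min → 44; now {49, 53}
insert 56 → {49, 53, 56}
insert 37 → {37, 49, 53, 56}
insert 30 → {30, 37, 49, 53, 56}
extract-min → 30; now {37, 49, 53, 56}
insert 40 → {37, 40, 49, 53, 56}
insert 57 → {37, 40, 49, 53, 56, 57}
insert 34 → {34, 37, 40, 49, 53, 56, 57}
insert 59 → {34, 37, 40, 49, 53, 56, 57, 59}
extract-min → 34; now {37, 40, 49, 53, 56, 57, 59}
insert 39 → {37, 39, 40, 49, 53, 56, 57, 59}
extract-min → 37; now {39, 40, 49, 53, 56, 57, 59}
extract-min → 39; now {40, 49, 53, 56, 57, 59}
insert 45 → {40, 45, 49, 53, 56, 57, 59}
extract-min → 40; now {45, 49, 53, 56, 57, 59}
extract-min → 45; now {49, 53, 56, 57, 59}
insert 46 → {46, 49, 53, 56, 57, 59}
extract-min → 46; now {49, 53, 56, 57, 59}
extract-min → 49; now {53, 56, 57, 59}
insert 48 → {48, 53, 56, 57, 59}
insert 31 → {31, 48, 53, 56, 57, 59}
insert 51 → {31, 48, 51, 53, 56, 57, 59}
insert 42 → {31, 42, 48, 51, 53, 56, 57, 59}

28 → 29 → 38 → 44 → 30 → 34 → 37 → 39 → 40 → 45 → 46 → 49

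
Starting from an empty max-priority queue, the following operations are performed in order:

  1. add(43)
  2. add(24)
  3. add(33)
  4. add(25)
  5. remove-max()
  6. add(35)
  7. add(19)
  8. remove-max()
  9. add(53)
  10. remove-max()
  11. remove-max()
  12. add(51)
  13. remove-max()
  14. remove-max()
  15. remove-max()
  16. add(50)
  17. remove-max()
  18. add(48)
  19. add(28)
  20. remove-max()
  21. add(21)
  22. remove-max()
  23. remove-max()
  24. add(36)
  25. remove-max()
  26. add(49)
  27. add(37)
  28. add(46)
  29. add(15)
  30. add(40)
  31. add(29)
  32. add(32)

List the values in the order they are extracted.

43 → 35 → 53 → 33 → 51 → 25 → 24 → 50 → 48 → 28 → 21 → 36

insert 43 → {43}
insert 24 → {43, 24}
insert 33 → {43, 33, 24}
insert 25 → {43, 33, 25, 24}
remove-max → 43; now {33, 25, 24}
insert 35 → {35, 33, 25, 24}
insert 19 → {35, 33, 25, 24, 19}
remove-max → 35; now {33, 25, 24, 19}
insert 53 → {53, 33, 25, 24, 19}
remove-max → 53; now {33, 25, 24, 19}
remove-max → 33; now {25, 24, 19}
insert 51 → {51, 25, 24, 19}
remove-max → 51; now {25, 24, 19}
remove-max → 25; now {24, 19}
remove-max → 24; now {19}
insert 50 → {50, 19}
remove-max → 50; now {19}
insert 48 → {48, 19}
insert 28 → {48, 28, 19}
remove-max → 48; now {28, 19}
insert 21 → {28, 21, 19}
remove-max → 28; now {21, 19}
remove-max → 21; now {19}
insert 36 → {36, 19}
remove-max → 36; now {19}
insert 49 → {49, 19}
insert 37 → {49, 37, 19}
insert 46 → {49, 46, 37, 19}
insert 15 → {49, 46, 37, 19, 15}
insert 40 → {49, 46, 40, 37, 19, 15}
insert 29 → {49, 46, 40, 37, 29, 19, 15}
insert 32 → {49, 46, 40, 37, 32, 29, 19, 15}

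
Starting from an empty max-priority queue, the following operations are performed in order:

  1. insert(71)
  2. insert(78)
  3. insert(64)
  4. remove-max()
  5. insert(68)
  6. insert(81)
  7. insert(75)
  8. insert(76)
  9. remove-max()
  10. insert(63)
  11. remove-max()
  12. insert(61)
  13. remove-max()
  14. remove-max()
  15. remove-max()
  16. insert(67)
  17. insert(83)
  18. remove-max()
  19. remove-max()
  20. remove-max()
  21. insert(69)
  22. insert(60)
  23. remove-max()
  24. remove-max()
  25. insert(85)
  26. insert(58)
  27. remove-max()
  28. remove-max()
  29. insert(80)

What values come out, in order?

insert 71 → {71}
insert 78 → {78, 71}
insert 64 → {78, 71, 64}
remove-max → 78; now {71, 64}
insert 68 → {71, 68, 64}
insert 81 → {81, 71, 68, 64}
insert 75 → {81, 75, 71, 68, 64}
insert 76 → {81, 76, 75, 71, 68, 64}
remove-max → 81; now {76, 75, 71, 68, 64}
insert 63 → {76, 75, 71, 68, 64, 63}
remove-max → 76; now {75, 71, 68, 64, 63}
insert 61 → {75, 71, 68, 64, 63, 61}
remove-max → 75; now {71, 68, 64, 63, 61}
remove-max → 71; now {68, 64, 63, 61}
remove-max → 68; now {64, 63, 61}
insert 67 → {67, 64, 63, 61}
insert 83 → {83, 67, 64, 63, 61}
remove-max → 83; now {67, 64, 63, 61}
remove-max → 67; now {64, 63, 61}
remove-max → 64; now {63, 61}
insert 69 → {69, 63, 61}
insert 60 → {69, 63, 61, 60}
remove-max → 69; now {63, 61, 60}
remove-max → 63; now {61, 60}
insert 85 → {85, 61, 60}
insert 58 → {85, 61, 60, 58}
remove-max → 85; now {61, 60, 58}
remove-max → 61; now {60, 58}
insert 80 → {80, 60, 58}

78, 81, 76, 75, 71, 68, 83, 67, 64, 69, 63, 85, 61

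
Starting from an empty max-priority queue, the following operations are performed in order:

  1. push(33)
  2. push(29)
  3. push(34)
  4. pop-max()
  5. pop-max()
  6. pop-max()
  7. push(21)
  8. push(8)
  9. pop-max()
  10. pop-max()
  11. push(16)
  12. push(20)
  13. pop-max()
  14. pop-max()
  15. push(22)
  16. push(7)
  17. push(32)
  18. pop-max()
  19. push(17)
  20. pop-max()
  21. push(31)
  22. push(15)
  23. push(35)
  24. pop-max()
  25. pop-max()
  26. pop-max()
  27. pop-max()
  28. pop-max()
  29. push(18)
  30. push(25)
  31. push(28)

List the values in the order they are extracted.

34 → 33 → 29 → 21 → 8 → 20 → 16 → 32 → 22 → 35 → 31 → 17 → 15 → 7

insert 33 → {33}
insert 29 → {33, 29}
insert 34 → {34, 33, 29}
pop-max → 34; now {33, 29}
pop-max → 33; now {29}
pop-max → 29; now {}
insert 21 → {21}
insert 8 → {21, 8}
pop-max → 21; now {8}
pop-max → 8; now {}
insert 16 → {16}
insert 20 → {20, 16}
pop-max → 20; now {16}
pop-max → 16; now {}
insert 22 → {22}
insert 7 → {22, 7}
insert 32 → {32, 22, 7}
pop-max → 32; now {22, 7}
insert 17 → {22, 17, 7}
pop-max → 22; now {17, 7}
insert 31 → {31, 17, 7}
insert 15 → {31, 17, 15, 7}
insert 35 → {35, 31, 17, 15, 7}
pop-max → 35; now {31, 17, 15, 7}
pop-max → 31; now {17, 15, 7}
pop-max → 17; now {15, 7}
pop-max → 15; now {7}
pop-max → 7; now {}
insert 18 → {18}
insert 25 → {25, 18}
insert 28 → {28, 25, 18}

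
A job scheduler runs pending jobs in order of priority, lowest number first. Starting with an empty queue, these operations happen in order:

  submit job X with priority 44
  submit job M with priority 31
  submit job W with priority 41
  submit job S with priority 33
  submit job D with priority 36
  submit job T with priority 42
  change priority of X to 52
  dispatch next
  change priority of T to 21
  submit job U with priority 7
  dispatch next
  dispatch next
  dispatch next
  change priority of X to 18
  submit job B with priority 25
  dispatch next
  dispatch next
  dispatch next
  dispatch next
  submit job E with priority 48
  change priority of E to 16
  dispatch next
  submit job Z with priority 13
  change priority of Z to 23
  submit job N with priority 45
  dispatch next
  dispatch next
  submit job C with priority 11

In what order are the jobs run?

add X (priority 44) → {X:44}
add M (priority 31) → {M:31, X:44}
add W (priority 41) → {M:31, W:41, X:44}
add S (priority 33) → {M:31, S:33, W:41, X:44}
add D (priority 36) → {M:31, S:33, D:36, W:41, X:44}
add T (priority 42) → {M:31, S:33, D:36, W:41, T:42, X:44}
update X to priority 52 → {M:31, S:33, D:36, W:41, T:42, X:52}
dispatch next → M; now {S:33, D:36, W:41, T:42, X:52}
update T to priority 21 → {T:21, S:33, D:36, W:41, X:52}
add U (priority 7) → {U:7, T:21, S:33, D:36, W:41, X:52}
dispatch next → U; now {T:21, S:33, D:36, W:41, X:52}
dispatch next → T; now {S:33, D:36, W:41, X:52}
dispatch next → S; now {D:36, W:41, X:52}
update X to priority 18 → {X:18, D:36, W:41}
add B (priority 25) → {X:18, B:25, D:36, W:41}
dispatch next → X; now {B:25, D:36, W:41}
dispatch next → B; now {D:36, W:41}
dispatch next → D; now {W:41}
dispatch next → W; now {}
add E (priority 48) → {E:48}
update E to priority 16 → {E:16}
dispatch next → E; now {}
add Z (priority 13) → {Z:13}
update Z to priority 23 → {Z:23}
add N (priority 45) → {Z:23, N:45}
dispatch next → Z; now {N:45}
dispatch next → N; now {}
add C (priority 11) → {C:11}

M, U, T, S, X, B, D, W, E, Z, N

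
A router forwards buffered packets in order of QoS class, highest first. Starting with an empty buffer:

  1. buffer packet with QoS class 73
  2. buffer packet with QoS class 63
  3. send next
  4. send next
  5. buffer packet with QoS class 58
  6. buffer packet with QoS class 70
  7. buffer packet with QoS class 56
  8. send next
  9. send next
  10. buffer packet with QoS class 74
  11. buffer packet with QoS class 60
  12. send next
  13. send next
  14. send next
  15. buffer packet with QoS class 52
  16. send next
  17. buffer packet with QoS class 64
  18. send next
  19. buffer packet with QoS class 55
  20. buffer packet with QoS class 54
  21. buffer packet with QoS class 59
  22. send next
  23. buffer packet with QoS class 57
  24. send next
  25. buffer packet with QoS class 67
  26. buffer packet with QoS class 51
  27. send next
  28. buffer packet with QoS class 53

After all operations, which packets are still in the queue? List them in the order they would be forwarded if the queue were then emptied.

55 → 54 → 53 → 51

insert 73 → {73}
insert 63 → {73, 63}
send next → 73; now {63}
send next → 63; now {}
insert 58 → {58}
insert 70 → {70, 58}
insert 56 → {70, 58, 56}
send next → 70; now {58, 56}
send next → 58; now {56}
insert 74 → {74, 56}
insert 60 → {74, 60, 56}
send next → 74; now {60, 56}
send next → 60; now {56}
send next → 56; now {}
insert 52 → {52}
send next → 52; now {}
insert 64 → {64}
send next → 64; now {}
insert 55 → {55}
insert 54 → {55, 54}
insert 59 → {59, 55, 54}
send next → 59; now {55, 54}
insert 57 → {57, 55, 54}
send next → 57; now {55, 54}
insert 67 → {67, 55, 54}
insert 51 → {67, 55, 54, 51}
send next → 67; now {55, 54, 51}
insert 53 → {55, 54, 53, 51}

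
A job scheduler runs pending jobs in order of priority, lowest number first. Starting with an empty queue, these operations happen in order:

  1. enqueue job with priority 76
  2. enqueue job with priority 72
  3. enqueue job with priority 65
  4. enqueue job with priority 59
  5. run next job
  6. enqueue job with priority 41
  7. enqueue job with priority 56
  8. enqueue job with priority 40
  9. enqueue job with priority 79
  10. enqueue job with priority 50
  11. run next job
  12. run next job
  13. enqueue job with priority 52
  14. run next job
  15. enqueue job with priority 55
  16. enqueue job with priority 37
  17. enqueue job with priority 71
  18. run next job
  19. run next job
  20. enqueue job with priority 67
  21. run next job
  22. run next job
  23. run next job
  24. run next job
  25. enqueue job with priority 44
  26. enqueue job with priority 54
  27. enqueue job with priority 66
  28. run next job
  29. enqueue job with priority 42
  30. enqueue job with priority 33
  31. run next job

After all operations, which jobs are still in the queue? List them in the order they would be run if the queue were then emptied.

insert 76 → {76}
insert 72 → {72, 76}
insert 65 → {65, 72, 76}
insert 59 → {59, 65, 72, 76}
run next job → 59; now {65, 72, 76}
insert 41 → {41, 65, 72, 76}
insert 56 → {41, 56, 65, 72, 76}
insert 40 → {40, 41, 56, 65, 72, 76}
insert 79 → {40, 41, 56, 65, 72, 76, 79}
insert 50 → {40, 41, 50, 56, 65, 72, 76, 79}
run next job → 40; now {41, 50, 56, 65, 72, 76, 79}
run next job → 41; now {50, 56, 65, 72, 76, 79}
insert 52 → {50, 52, 56, 65, 72, 76, 79}
run next job → 50; now {52, 56, 65, 72, 76, 79}
insert 55 → {52, 55, 56, 65, 72, 76, 79}
insert 37 → {37, 52, 55, 56, 65, 72, 76, 79}
insert 71 → {37, 52, 55, 56, 65, 71, 72, 76, 79}
run next job → 37; now {52, 55, 56, 65, 71, 72, 76, 79}
run next job → 52; now {55, 56, 65, 71, 72, 76, 79}
insert 67 → {55, 56, 65, 67, 71, 72, 76, 79}
run next job → 55; now {56, 65, 67, 71, 72, 76, 79}
run next job → 56; now {65, 67, 71, 72, 76, 79}
run next job → 65; now {67, 71, 72, 76, 79}
run next job → 67; now {71, 72, 76, 79}
insert 44 → {44, 71, 72, 76, 79}
insert 54 → {44, 54, 71, 72, 76, 79}
insert 66 → {44, 54, 66, 71, 72, 76, 79}
run next job → 44; now {54, 66, 71, 72, 76, 79}
insert 42 → {42, 54, 66, 71, 72, 76, 79}
insert 33 → {33, 42, 54, 66, 71, 72, 76, 79}
run next job → 33; now {42, 54, 66, 71, 72, 76, 79}

42, 54, 66, 71, 72, 76, 79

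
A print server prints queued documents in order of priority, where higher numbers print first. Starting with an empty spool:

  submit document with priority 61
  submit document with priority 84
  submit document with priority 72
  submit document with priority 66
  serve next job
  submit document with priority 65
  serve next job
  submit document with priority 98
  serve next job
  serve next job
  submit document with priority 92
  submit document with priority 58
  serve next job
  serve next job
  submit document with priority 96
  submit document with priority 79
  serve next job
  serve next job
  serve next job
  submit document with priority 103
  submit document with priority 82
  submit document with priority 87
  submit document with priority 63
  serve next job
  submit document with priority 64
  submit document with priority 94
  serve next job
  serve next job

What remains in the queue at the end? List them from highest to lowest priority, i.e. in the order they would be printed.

insert 61 → {61}
insert 84 → {84, 61}
insert 72 → {84, 72, 61}
insert 66 → {84, 72, 66, 61}
serve next job → 84; now {72, 66, 61}
insert 65 → {72, 66, 65, 61}
serve next job → 72; now {66, 65, 61}
insert 98 → {98, 66, 65, 61}
serve next job → 98; now {66, 65, 61}
serve next job → 66; now {65, 61}
insert 92 → {92, 65, 61}
insert 58 → {92, 65, 61, 58}
serve next job → 92; now {65, 61, 58}
serve next job → 65; now {61, 58}
insert 96 → {96, 61, 58}
insert 79 → {96, 79, 61, 58}
serve next job → 96; now {79, 61, 58}
serve next job → 79; now {61, 58}
serve next job → 61; now {58}
insert 103 → {103, 58}
insert 82 → {103, 82, 58}
insert 87 → {103, 87, 82, 58}
insert 63 → {103, 87, 82, 63, 58}
serve next job → 103; now {87, 82, 63, 58}
insert 64 → {87, 82, 64, 63, 58}
insert 94 → {94, 87, 82, 64, 63, 58}
serve next job → 94; now {87, 82, 64, 63, 58}
serve next job → 87; now {82, 64, 63, 58}

82 → 64 → 63 → 58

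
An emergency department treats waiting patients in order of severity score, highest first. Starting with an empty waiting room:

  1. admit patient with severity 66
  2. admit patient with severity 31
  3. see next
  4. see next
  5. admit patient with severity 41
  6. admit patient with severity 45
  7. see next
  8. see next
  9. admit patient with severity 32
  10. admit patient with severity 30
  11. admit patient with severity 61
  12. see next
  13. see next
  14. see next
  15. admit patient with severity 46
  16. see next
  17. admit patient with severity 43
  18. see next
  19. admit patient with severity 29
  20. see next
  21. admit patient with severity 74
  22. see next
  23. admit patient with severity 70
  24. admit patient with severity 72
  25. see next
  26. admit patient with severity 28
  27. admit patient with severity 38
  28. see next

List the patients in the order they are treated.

insert 66 → {66}
insert 31 → {66, 31}
see next → 66; now {31}
see next → 31; now {}
insert 41 → {41}
insert 45 → {45, 41}
see next → 45; now {41}
see next → 41; now {}
insert 32 → {32}
insert 30 → {32, 30}
insert 61 → {61, 32, 30}
see next → 61; now {32, 30}
see next → 32; now {30}
see next → 30; now {}
insert 46 → {46}
see next → 46; now {}
insert 43 → {43}
see next → 43; now {}
insert 29 → {29}
see next → 29; now {}
insert 74 → {74}
see next → 74; now {}
insert 70 → {70}
insert 72 → {72, 70}
see next → 72; now {70}
insert 28 → {70, 28}
insert 38 → {70, 38, 28}
see next → 70; now {38, 28}

[66, 31, 45, 41, 61, 32, 30, 46, 43, 29, 74, 72, 70]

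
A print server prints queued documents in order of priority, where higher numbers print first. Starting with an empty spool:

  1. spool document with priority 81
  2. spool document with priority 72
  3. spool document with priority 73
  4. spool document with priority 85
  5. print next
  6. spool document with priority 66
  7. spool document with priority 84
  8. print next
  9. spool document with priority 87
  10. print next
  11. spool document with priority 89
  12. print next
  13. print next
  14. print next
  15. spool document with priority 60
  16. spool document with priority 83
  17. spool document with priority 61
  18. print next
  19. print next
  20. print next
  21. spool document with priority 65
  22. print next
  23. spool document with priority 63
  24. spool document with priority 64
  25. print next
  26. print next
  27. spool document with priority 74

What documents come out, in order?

insert 81 → {81}
insert 72 → {81, 72}
insert 73 → {81, 73, 72}
insert 85 → {85, 81, 73, 72}
print next → 85; now {81, 73, 72}
insert 66 → {81, 73, 72, 66}
insert 84 → {84, 81, 73, 72, 66}
print next → 84; now {81, 73, 72, 66}
insert 87 → {87, 81, 73, 72, 66}
print next → 87; now {81, 73, 72, 66}
insert 89 → {89, 81, 73, 72, 66}
print next → 89; now {81, 73, 72, 66}
print next → 81; now {73, 72, 66}
print next → 73; now {72, 66}
insert 60 → {72, 66, 60}
insert 83 → {83, 72, 66, 60}
insert 61 → {83, 72, 66, 61, 60}
print next → 83; now {72, 66, 61, 60}
print next → 72; now {66, 61, 60}
print next → 66; now {61, 60}
insert 65 → {65, 61, 60}
print next → 65; now {61, 60}
insert 63 → {63, 61, 60}
insert 64 → {64, 63, 61, 60}
print next → 64; now {63, 61, 60}
print next → 63; now {61, 60}
insert 74 → {74, 61, 60}

[85, 84, 87, 89, 81, 73, 83, 72, 66, 65, 64, 63]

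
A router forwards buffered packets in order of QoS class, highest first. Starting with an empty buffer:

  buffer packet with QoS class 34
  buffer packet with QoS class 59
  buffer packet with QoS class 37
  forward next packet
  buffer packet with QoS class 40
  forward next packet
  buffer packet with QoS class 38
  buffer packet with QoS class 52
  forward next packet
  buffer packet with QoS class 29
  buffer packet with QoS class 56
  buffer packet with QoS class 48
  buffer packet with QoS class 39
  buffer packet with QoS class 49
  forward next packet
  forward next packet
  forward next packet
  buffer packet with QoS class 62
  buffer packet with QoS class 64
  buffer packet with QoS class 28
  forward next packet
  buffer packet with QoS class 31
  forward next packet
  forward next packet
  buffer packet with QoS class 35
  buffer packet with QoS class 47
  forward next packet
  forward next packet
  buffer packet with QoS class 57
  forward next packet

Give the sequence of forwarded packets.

[59, 40, 52, 56, 49, 48, 64, 62, 39, 47, 38, 57]

insert 34 → {34}
insert 59 → {59, 34}
insert 37 → {59, 37, 34}
forward next packet → 59; now {37, 34}
insert 40 → {40, 37, 34}
forward next packet → 40; now {37, 34}
insert 38 → {38, 37, 34}
insert 52 → {52, 38, 37, 34}
forward next packet → 52; now {38, 37, 34}
insert 29 → {38, 37, 34, 29}
insert 56 → {56, 38, 37, 34, 29}
insert 48 → {56, 48, 38, 37, 34, 29}
insert 39 → {56, 48, 39, 38, 37, 34, 29}
insert 49 → {56, 49, 48, 39, 38, 37, 34, 29}
forward next packet → 56; now {49, 48, 39, 38, 37, 34, 29}
forward next packet → 49; now {48, 39, 38, 37, 34, 29}
forward next packet → 48; now {39, 38, 37, 34, 29}
insert 62 → {62, 39, 38, 37, 34, 29}
insert 64 → {64, 62, 39, 38, 37, 34, 29}
insert 28 → {64, 62, 39, 38, 37, 34, 29, 28}
forward next packet → 64; now {62, 39, 38, 37, 34, 29, 28}
insert 31 → {62, 39, 38, 37, 34, 31, 29, 28}
forward next packet → 62; now {39, 38, 37, 34, 31, 29, 28}
forward next packet → 39; now {38, 37, 34, 31, 29, 28}
insert 35 → {38, 37, 35, 34, 31, 29, 28}
insert 47 → {47, 38, 37, 35, 34, 31, 29, 28}
forward next packet → 47; now {38, 37, 35, 34, 31, 29, 28}
forward next packet → 38; now {37, 35, 34, 31, 29, 28}
insert 57 → {57, 37, 35, 34, 31, 29, 28}
forward next packet → 57; now {37, 35, 34, 31, 29, 28}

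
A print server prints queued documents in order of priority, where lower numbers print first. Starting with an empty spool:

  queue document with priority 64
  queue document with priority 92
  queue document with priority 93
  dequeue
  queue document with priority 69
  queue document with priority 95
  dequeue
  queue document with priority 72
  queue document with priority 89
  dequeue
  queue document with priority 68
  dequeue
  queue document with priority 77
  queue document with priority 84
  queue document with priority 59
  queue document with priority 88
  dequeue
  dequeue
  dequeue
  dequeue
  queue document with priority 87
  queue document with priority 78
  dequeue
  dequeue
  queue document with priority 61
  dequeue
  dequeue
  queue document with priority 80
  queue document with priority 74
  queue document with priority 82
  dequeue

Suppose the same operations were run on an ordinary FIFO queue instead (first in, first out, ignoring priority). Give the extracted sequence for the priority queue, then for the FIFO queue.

insert 64 → {64}
insert 92 → {64, 92}
insert 93 → {64, 92, 93}
dequeue → 64; now {92, 93}
insert 69 → {69, 92, 93}
insert 95 → {69, 92, 93, 95}
dequeue → 69; now {92, 93, 95}
insert 72 → {72, 92, 93, 95}
insert 89 → {72, 89, 92, 93, 95}
dequeue → 72; now {89, 92, 93, 95}
insert 68 → {68, 89, 92, 93, 95}
dequeue → 68; now {89, 92, 93, 95}
insert 77 → {77, 89, 92, 93, 95}
insert 84 → {77, 84, 89, 92, 93, 95}
insert 59 → {59, 77, 84, 89, 92, 93, 95}
insert 88 → {59, 77, 84, 88, 89, 92, 93, 95}
dequeue → 59; now {77, 84, 88, 89, 92, 93, 95}
dequeue → 77; now {84, 88, 89, 92, 93, 95}
dequeue → 84; now {88, 89, 92, 93, 95}
dequeue → 88; now {89, 92, 93, 95}
insert 87 → {87, 89, 92, 93, 95}
insert 78 → {78, 87, 89, 92, 93, 95}
dequeue → 78; now {87, 89, 92, 93, 95}
dequeue → 87; now {89, 92, 93, 95}
insert 61 → {61, 89, 92, 93, 95}
dequeue → 61; now {89, 92, 93, 95}
dequeue → 89; now {92, 93, 95}
insert 80 → {80, 92, 93, 95}
insert 74 → {74, 80, 92, 93, 95}
insert 82 → {74, 80, 82, 92, 93, 95}
dequeue → 74; now {80, 82, 92, 93, 95}

priority queue: 64, 69, 72, 68, 59, 77, 84, 88, 78, 87, 61, 89, 74; FIFO queue: 64 → 92 → 93 → 69 → 95 → 72 → 89 → 68 → 77 → 84 → 59 → 88 → 87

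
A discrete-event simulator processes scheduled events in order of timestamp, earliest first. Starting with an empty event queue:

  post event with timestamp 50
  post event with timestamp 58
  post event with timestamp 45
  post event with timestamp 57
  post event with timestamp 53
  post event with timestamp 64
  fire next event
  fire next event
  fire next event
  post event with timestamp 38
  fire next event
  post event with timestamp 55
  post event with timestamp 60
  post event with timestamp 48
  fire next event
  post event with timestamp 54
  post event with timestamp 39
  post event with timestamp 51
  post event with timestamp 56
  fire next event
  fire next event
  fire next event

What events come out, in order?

45, 50, 53, 38, 48, 39, 51, 54

insert 50 → {50}
insert 58 → {50, 58}
insert 45 → {45, 50, 58}
insert 57 → {45, 50, 57, 58}
insert 53 → {45, 50, 53, 57, 58}
insert 64 → {45, 50, 53, 57, 58, 64}
fire next event → 45; now {50, 53, 57, 58, 64}
fire next event → 50; now {53, 57, 58, 64}
fire next event → 53; now {57, 58, 64}
insert 38 → {38, 57, 58, 64}
fire next event → 38; now {57, 58, 64}
insert 55 → {55, 57, 58, 64}
insert 60 → {55, 57, 58, 60, 64}
insert 48 → {48, 55, 57, 58, 60, 64}
fire next event → 48; now {55, 57, 58, 60, 64}
insert 54 → {54, 55, 57, 58, 60, 64}
insert 39 → {39, 54, 55, 57, 58, 60, 64}
insert 51 → {39, 51, 54, 55, 57, 58, 60, 64}
insert 56 → {39, 51, 54, 55, 56, 57, 58, 60, 64}
fire next event → 39; now {51, 54, 55, 56, 57, 58, 60, 64}
fire next event → 51; now {54, 55, 56, 57, 58, 60, 64}
fire next event → 54; now {55, 56, 57, 58, 60, 64}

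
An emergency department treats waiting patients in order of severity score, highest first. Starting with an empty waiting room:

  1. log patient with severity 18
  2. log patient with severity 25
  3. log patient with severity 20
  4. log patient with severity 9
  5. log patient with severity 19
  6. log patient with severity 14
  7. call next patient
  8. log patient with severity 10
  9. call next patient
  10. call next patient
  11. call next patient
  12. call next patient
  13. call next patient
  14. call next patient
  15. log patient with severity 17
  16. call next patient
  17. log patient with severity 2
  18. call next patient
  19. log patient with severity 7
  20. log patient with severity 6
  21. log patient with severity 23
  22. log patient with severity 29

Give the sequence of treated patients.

25 → 20 → 19 → 18 → 14 → 10 → 9 → 17 → 2

insert 18 → {18}
insert 25 → {25, 18}
insert 20 → {25, 20, 18}
insert 9 → {25, 20, 18, 9}
insert 19 → {25, 20, 19, 18, 9}
insert 14 → {25, 20, 19, 18, 14, 9}
call next patient → 25; now {20, 19, 18, 14, 9}
insert 10 → {20, 19, 18, 14, 10, 9}
call next patient → 20; now {19, 18, 14, 10, 9}
call next patient → 19; now {18, 14, 10, 9}
call next patient → 18; now {14, 10, 9}
call next patient → 14; now {10, 9}
call next patient → 10; now {9}
call next patient → 9; now {}
insert 17 → {17}
call next patient → 17; now {}
insert 2 → {2}
call next patient → 2; now {}
insert 7 → {7}
insert 6 → {7, 6}
insert 23 → {23, 7, 6}
insert 29 → {29, 23, 7, 6}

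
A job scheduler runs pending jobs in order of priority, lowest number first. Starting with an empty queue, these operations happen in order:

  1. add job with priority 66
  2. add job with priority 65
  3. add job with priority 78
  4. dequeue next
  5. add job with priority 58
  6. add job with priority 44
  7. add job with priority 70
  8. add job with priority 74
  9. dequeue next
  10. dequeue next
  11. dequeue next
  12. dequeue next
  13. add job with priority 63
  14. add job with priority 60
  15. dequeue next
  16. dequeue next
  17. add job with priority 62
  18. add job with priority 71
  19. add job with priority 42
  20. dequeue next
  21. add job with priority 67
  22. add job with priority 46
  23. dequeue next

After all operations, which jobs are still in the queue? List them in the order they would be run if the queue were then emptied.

62, 67, 71, 74, 78

insert 66 → {66}
insert 65 → {65, 66}
insert 78 → {65, 66, 78}
dequeue next → 65; now {66, 78}
insert 58 → {58, 66, 78}
insert 44 → {44, 58, 66, 78}
insert 70 → {44, 58, 66, 70, 78}
insert 74 → {44, 58, 66, 70, 74, 78}
dequeue next → 44; now {58, 66, 70, 74, 78}
dequeue next → 58; now {66, 70, 74, 78}
dequeue next → 66; now {70, 74, 78}
dequeue next → 70; now {74, 78}
insert 63 → {63, 74, 78}
insert 60 → {60, 63, 74, 78}
dequeue next → 60; now {63, 74, 78}
dequeue next → 63; now {74, 78}
insert 62 → {62, 74, 78}
insert 71 → {62, 71, 74, 78}
insert 42 → {42, 62, 71, 74, 78}
dequeue next → 42; now {62, 71, 74, 78}
insert 67 → {62, 67, 71, 74, 78}
insert 46 → {46, 62, 67, 71, 74, 78}
dequeue next → 46; now {62, 67, 71, 74, 78}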